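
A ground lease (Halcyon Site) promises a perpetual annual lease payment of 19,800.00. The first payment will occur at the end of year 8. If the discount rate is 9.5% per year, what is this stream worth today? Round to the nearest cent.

Value at end of year 7: C / r = 19,800.00 / 0.095 = 208,421.0526
Discount to today: PV = 208,421.0526 / (1 + 0.095)^7 = 208,421.0526 / 1.887552 = 110,418.73

110418.73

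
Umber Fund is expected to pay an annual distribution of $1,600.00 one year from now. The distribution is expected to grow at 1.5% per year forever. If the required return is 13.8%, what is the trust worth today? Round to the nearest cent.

$13008.13

Growing perpetuity: P = D₁ / (r − g) = $1,600.0000 / (0.138 − 0.015) = $13,008.13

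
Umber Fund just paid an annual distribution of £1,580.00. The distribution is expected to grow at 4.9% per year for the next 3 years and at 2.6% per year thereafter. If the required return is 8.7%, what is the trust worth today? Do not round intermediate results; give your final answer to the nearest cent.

£28300.54

D_1 = 1657.42000
D_2 = 1738.63358
D_3 = 1823.82663
Terminal value at year 3: TV = D_3×(1+g_2)/(r−g_2) = 1871.24612/0.061 = 30676.16586
P_0 = D_1/(1+r)^1 + D_2/(1+r)^2 + D_3/(1+r)^3 + TV/(1+r)^3
    = 1524.76541 + 1471.46174 + 1420.02150 + 23884.29601 = 28300.54466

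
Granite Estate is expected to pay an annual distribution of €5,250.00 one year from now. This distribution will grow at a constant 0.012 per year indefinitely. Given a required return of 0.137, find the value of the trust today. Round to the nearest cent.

Growing perpetuity: P = D₁ / (r − g) = €5,250.0000 / (0.137 − 0.012) = €42,000.00

€42000.00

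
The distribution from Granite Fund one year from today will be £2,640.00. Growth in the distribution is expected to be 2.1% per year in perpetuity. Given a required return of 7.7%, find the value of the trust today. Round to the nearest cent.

£47142.86

Growing perpetuity: P = D₁ / (r − g) = £2,640.0000 / (0.077 − 0.021) = £47,142.86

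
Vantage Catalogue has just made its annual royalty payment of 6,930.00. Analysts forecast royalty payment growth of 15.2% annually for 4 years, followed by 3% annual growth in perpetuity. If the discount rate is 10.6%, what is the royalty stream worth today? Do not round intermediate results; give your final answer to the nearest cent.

D_1 = 7983.36000
D_2 = 9196.83072
D_3 = 10594.74899
D_4 = 12205.15084
Terminal value at year 4: TV = D_4×(1+g_2)/(r−g_2) = 12571.30536/0.076 = 165411.91264
P_0 = D_1/(1+r)^1 + D_2/(1+r)^2 + D_3/(1+r)^3 + D_4/(1+r)^4 + TV/(1+r)^4
    = 7218.22785 + 7518.44347 + 7831.14546 + 8156.85314 + 110546.82544 = 141271.49536

141271.50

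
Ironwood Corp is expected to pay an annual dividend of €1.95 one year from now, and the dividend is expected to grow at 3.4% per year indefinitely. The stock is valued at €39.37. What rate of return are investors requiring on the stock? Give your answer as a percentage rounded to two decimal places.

P = D₁/(r − g) ⇒ r = D₁/P + g = €1.9500/€39.37 + 0.034 = 0.049530 + 0.034 = 0.083530

8.35%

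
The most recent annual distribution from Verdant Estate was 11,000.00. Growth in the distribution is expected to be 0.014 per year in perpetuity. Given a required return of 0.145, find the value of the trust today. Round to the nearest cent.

85145.04

D₁ = D₀ × (1 + g) = 11,000.00 × 1.014 = 11,154.0000
Growing perpetuity: P = D₁ / (r − g) = 11,154.0000 / (0.145 − 0.014) = 85,145.04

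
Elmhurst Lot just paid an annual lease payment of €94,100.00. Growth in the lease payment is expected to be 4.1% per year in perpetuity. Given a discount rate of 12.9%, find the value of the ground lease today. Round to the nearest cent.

€1113160.23

D₁ = D₀ × (1 + g) = €94,100.00 × 1.041 = €97,958.1000
Growing perpetuity: P = D₁ / (r − g) = €97,958.1000 / (0.129 − 0.041) = €1,113,160.23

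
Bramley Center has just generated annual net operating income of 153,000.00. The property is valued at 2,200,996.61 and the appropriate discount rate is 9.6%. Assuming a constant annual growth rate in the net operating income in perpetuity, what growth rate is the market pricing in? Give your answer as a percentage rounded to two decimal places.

2.48%

P = D₀(1+g)/(r−g) ⇒ P(r−g) = D₀(1+g) ⇒ g(P+D₀) = P·r − D₀
g = (P·r − D₀)/(P + D₀) = (2,200,996.61×0.096 − 153,000.00) / (2,200,996.61 + 153,000.00) = 0.024765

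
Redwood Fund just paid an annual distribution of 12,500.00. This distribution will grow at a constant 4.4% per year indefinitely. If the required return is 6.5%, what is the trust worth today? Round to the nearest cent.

621428.57

D₁ = D₀ × (1 + g) = 12,500.00 × 1.044 = 13,050.0000
Growing perpetuity: P = D₁ / (r − g) = 13,050.0000 / (0.065 − 0.044) = 621,428.57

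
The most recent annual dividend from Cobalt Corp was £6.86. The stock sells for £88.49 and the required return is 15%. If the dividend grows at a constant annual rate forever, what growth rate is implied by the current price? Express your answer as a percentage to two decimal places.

P = D₀(1+g)/(r−g) ⇒ P(r−g) = D₀(1+g) ⇒ g(P+D₀) = P·r − D₀
g = (P·r − D₀)/(P + D₀) = (£88.49×0.15 − £6.86) / (£88.49 + £6.86) = 0.067263

6.73%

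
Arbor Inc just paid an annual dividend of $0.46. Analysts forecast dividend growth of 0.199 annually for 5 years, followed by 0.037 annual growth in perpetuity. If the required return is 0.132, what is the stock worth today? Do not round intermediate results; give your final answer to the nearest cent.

$9.44

D_1 = 0.55154
D_2 = 0.66130
D_3 = 0.79289
D_4 = 0.95068
D_5 = 1.13987
Terminal value at year 5: TV = D_5×(1+g_2)/(r−g_2) = 1.18204/0.095 = 12.44254
P_0 = D_1/(1+r)^1 + D_2/(1+r)^2 + D_3/(1+r)^3 + D_4/(1+r)^4 + D_5/(1+r)^5 + TV/(1+r)^5
    = 0.48723 + 0.51606 + 0.54661 + 0.57896 + 0.61323 + 6.69386 = 9.43595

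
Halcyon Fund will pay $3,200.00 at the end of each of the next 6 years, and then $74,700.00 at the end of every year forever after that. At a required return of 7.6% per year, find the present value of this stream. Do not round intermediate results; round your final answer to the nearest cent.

$648309.30

PV of 6-year annuity: $3,200.00 × [1 − (1+0.076)^−6] / 0.076 = 14974.45328
Perpetuity value at year 6: $74,700.00 / 0.076 = 982894.73684
PV of perpetuity: 982894.73684 / (1+0.076)^6 = 633334.84315
Total PV = 14974.45328 + 633334.84315 = 648309.29642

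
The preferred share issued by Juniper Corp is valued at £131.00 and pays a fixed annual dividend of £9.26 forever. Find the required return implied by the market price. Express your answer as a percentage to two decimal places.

P = C/r ⇒ r = C/P = £9.26/£131.00 = 0.070687

7.07%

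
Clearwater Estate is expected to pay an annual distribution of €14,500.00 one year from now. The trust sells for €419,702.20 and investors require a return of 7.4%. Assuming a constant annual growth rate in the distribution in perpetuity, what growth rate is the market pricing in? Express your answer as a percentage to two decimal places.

3.95%

P = D₁/(r−g) ⇒ g = r − D₁/P = 0.074 − €14,500.00/€419,702.20 = 0.039452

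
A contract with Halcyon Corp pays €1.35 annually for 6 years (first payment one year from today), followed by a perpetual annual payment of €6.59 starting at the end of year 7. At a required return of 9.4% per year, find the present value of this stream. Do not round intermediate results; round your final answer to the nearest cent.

PV of 6-year annuity: €1.35 × [1 − (1+0.094)^−6] / 0.094 = 5.98444
Perpetuity value at year 6: €6.59 / 0.094 = 70.10638
PV of perpetuity: 70.10638 / (1+0.094)^6 = 40.89344
Total PV = 5.98444 + 40.89344 = 46.87788

€46.88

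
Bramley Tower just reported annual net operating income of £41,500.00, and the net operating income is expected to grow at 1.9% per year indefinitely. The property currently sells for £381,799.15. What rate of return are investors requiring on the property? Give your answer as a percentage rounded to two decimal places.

12.98%

D₁ = £41,500.00 × 1.019 = £42,288.5000
P = D₁/(r − g) ⇒ r = D₁/P + g = £42,288.5000/£381,799.15 + 0.019 = 0.110761 + 0.019 = 0.129761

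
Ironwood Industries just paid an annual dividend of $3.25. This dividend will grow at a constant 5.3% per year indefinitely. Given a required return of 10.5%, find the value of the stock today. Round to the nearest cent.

D₁ = D₀ × (1 + g) = $3.25 × 1.053 = $3.4223
Growing perpetuity: P = D₁ / (r − g) = $3.4223 / (0.105 − 0.053) = $65.81

$65.81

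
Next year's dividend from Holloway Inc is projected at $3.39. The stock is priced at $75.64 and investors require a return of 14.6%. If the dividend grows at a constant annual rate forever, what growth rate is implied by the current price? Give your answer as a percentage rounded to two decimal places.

10.12%

P = D₁/(r−g) ⇒ g = r − D₁/P = 0.146 − $3.39/$75.64 = 0.101182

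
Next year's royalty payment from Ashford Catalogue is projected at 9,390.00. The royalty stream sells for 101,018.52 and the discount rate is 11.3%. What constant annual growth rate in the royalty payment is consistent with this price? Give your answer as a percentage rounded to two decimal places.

P = D₁/(r−g) ⇒ g = r − D₁/P = 0.113 − 9,390.00/101,018.52 = 0.020047

2.00%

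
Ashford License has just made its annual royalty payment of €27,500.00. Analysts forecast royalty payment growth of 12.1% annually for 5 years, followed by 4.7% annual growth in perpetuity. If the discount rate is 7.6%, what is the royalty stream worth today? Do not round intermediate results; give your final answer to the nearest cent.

D_1 = 30827.50000
D_2 = 34557.62750
D_3 = 38739.10043
D_4 = 43426.53158
D_5 = 48681.14190
Terminal value at year 5: TV = D_5×(1+g_2)/(r−g_2) = 50969.15557/0.029 = 1757557.08861
P_0 = D_1/(1+r)^1 + D_2/(1+r)^2 + D_3/(1+r)^3 + D_4/(1+r)^4 + D_5/(1+r)^5 + TV/(1+r)^5
    = 28650.09294 + 29848.28456 + 31096.58642 + 32397.09422 + 33751.99128 + 1218563.27133 = 1374307.32074

€1374307.32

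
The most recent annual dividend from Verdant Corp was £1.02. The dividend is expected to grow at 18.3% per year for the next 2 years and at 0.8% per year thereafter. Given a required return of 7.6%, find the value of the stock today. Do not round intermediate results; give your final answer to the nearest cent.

£20.63

D_1 = 1.20666
D_2 = 1.42748
Terminal value at year 2: TV = D_2×(1+g_2)/(r−g_2) = 1.43890/0.068 = 21.16027
P_0 = D_1/(1+r)^1 + D_2/(1+r)^2 + TV/(1+r)^2
    = 1.12143 + 1.23295 + 18.27666 = 20.63104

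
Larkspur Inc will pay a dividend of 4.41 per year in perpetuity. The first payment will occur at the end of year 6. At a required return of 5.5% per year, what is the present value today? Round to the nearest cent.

Value at end of year 5: C / r = 4.41 / 0.055 = 80.1818
Discount to today: PV = 80.1818 / (1 + 0.055)^5 = 80.1818 / 1.306960 = 61.35

61.35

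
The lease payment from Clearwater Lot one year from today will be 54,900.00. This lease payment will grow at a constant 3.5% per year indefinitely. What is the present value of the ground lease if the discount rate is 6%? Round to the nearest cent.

2196000.00

Growing perpetuity: P = D₁ / (r − g) = 54,900.0000 / (0.06 − 0.035) = 2,196,000.00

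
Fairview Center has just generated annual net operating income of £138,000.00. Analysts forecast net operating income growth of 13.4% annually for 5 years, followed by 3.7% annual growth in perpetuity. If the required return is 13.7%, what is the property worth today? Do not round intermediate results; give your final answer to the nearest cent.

£2096837.38

D_1 = 156492.00000
D_2 = 177461.92800
D_3 = 201241.82635
D_4 = 228208.23108
D_5 = 258788.13405
Terminal value at year 5: TV = D_5×(1+g_2)/(r−g_2) = 268363.29501/0.1 = 2683632.95008
P_0 = D_1/(1+r)^1 + D_2/(1+r)^2 + D_3/(1+r)^3 + D_4/(1+r)^4 + D_5/(1+r)^5 + TV/(1+r)^5
    = 137635.88391 + 137272.72854 + 136910.53137 + 136549.28986 + 136189.00149 + 1412279.94550 = 2096837.38066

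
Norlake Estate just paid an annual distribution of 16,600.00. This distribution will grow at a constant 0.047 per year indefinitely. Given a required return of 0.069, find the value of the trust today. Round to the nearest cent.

D₁ = D₀ × (1 + g) = 16,600.00 × 1.047 = 17,380.2000
Growing perpetuity: P = D₁ / (r − g) = 17,380.2000 / (0.069 − 0.047) = 790,009.09

790009.09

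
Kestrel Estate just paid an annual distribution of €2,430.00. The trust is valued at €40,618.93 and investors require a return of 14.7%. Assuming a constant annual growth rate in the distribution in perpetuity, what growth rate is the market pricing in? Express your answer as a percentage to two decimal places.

8.23%

P = D₀(1+g)/(r−g) ⇒ P(r−g) = D₀(1+g) ⇒ g(P+D₀) = P·r − D₀
g = (P·r − D₀)/(P + D₀) = (€40,618.93×0.147 − €2,430.00) / (€40,618.93 + €2,430.00) = 0.082255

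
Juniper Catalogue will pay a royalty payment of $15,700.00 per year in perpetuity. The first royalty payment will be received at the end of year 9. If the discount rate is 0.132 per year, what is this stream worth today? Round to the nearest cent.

$44111.75

Value at end of year 8: C / r = $15,700.00 / 0.132 = $118,939.3939
Discount to today: PV = $118,939.3939 / (1 + 0.132)^8 = $118,939.3939 / 2.696320 = $44,111.75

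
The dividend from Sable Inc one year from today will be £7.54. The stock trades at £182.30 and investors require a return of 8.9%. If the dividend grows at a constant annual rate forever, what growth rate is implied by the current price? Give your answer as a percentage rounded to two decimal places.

4.76%

P = D₁/(r−g) ⇒ g = r − D₁/P = 0.089 − £7.54/£182.30 = 0.047640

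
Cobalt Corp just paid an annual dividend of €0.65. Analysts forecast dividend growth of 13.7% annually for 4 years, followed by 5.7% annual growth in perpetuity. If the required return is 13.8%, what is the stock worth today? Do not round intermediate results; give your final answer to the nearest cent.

€11.05

D_1 = 0.73905
D_2 = 0.84030
D_3 = 0.95542
D_4 = 1.08631
Terminal value at year 4: TV = D_4×(1+g_2)/(r−g_2) = 1.14823/0.081 = 14.17572
P_0 = D_1/(1+r)^1 + D_2/(1+r)^2 + D_3/(1+r)^3 + D_4/(1+r)^4 + TV/(1+r)^4
    = 0.64943 + 0.64886 + 0.64829 + 0.64772 + 8.45232 = 11.04662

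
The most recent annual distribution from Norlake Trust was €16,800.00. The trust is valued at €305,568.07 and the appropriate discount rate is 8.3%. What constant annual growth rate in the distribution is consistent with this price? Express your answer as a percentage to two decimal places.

2.66%

P = D₀(1+g)/(r−g) ⇒ P(r−g) = D₀(1+g) ⇒ g(P+D₀) = P·r − D₀
g = (P·r − D₀)/(P + D₀) = (€305,568.07×0.083 − €16,800.00) / (€305,568.07 + €16,800.00) = 0.026560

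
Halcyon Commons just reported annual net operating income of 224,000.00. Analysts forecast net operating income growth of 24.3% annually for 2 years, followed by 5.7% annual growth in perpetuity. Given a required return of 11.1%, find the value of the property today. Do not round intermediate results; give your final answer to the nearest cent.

6019373.67

D_1 = 278432.00000
D_2 = 346090.97600
Terminal value at year 2: TV = D_2×(1+g_2)/(r−g_2) = 365818.16163/0.054 = 6774410.40059
P_0 = D_1/(1+r)^1 + D_2/(1+r)^2 + TV/(1+r)^2
    = 250613.86139 + 280389.76571 + 5488370.04361 = 6019373.67070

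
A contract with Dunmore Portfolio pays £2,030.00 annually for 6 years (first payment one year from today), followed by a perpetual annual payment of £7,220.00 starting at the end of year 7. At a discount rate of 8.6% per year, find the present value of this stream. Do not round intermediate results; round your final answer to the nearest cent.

PV of 6-year annuity: £2,030.00 × [1 − (1+0.086)^−6] / 0.086 = 9216.04799
Perpetuity value at year 6: £7,220.00 / 0.086 = 83953.48837
PV of perpetuity: 83953.48837 / (1+0.086)^6 = 51175.22901
Total PV = 9216.04799 + 51175.22901 = 60391.27700

£60391.28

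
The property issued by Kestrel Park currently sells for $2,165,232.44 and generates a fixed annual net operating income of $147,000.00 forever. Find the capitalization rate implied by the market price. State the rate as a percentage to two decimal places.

6.79%

P = C/r ⇒ r = C/P = $147,000.00/$2,165,232.44 = 0.067891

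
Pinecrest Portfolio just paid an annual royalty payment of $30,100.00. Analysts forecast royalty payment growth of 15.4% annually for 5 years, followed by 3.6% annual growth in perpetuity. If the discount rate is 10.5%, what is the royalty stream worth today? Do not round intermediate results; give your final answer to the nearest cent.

D_1 = 34735.40000
D_2 = 40084.65160
D_3 = 46257.68795
D_4 = 53381.37189
D_5 = 61602.10316
Terminal value at year 5: TV = D_5×(1+g_2)/(r−g_2) = 63819.77888/0.069 = 924924.33152
P_0 = D_1/(1+r)^1 + D_2/(1+r)^2 + D_3/(1+r)^3 + D_4/(1+r)^4 + D_5/(1+r)^5 + TV/(1+r)^5
    = 31434.75113 + 32828.69032 + 34284.44220 + 35804.74778 + 37392.46963 + 561428.96429 = 733174.06535

$733174.07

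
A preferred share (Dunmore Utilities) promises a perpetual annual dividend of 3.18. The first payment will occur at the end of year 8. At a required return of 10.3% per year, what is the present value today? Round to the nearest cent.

Value at end of year 7: C / r = 3.18 / 0.103 = 30.8738
Discount to today: PV = 30.8738 / (1 + 0.103)^7 = 30.8738 / 1.986226 = 15.54

15.54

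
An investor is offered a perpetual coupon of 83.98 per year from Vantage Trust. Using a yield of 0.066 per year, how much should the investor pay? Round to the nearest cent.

Level perpetuity: PV = C / r = 83.98 / 0.066 = 1,272.42

1272.42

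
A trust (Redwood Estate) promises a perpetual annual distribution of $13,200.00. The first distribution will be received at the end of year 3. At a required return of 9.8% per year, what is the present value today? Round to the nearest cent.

Value at end of year 2: C / r = $13,200.00 / 0.098 = $134,693.8776
Discount to today: PV = $134,693.8776 / (1 + 0.098)^2 = $134,693.8776 / 1.205604 = $111,723.15

$111723.15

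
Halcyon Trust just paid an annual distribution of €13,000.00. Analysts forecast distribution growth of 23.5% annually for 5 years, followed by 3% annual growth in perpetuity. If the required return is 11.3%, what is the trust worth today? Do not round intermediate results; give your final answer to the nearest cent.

€361136.65

D_1 = 16055.00000
D_2 = 19827.92500
D_3 = 24487.48738
D_4 = 30242.04691
D_5 = 37348.92793
Terminal value at year 5: TV = D_5×(1+g_2)/(r−g_2) = 38469.39577/0.083 = 463486.69602
P_0 = D_1/(1+r)^1 + D_2/(1+r)^2 + D_3/(1+r)^3 + D_4/(1+r)^4 + D_5/(1+r)^5 + TV/(1+r)^5
    = 14424.97754 + 16006.15208 + 17760.64494 + 19707.45417 + 21867.66029 + 271369.76024 = 361136.64925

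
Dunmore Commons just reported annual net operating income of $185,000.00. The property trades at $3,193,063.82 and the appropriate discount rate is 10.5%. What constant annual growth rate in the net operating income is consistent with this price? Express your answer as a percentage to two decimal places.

4.45%

P = D₀(1+g)/(r−g) ⇒ P(r−g) = D₀(1+g) ⇒ g(P+D₀) = P·r − D₀
g = (P·r − D₀)/(P + D₀) = ($3,193,063.82×0.105 − $185,000.00) / ($3,193,063.82 + $185,000.00) = 0.044485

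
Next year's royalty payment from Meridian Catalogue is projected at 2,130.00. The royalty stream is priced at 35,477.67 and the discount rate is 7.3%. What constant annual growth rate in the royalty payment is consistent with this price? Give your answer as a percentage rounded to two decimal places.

P = D₁/(r−g) ⇒ g = r − D₁/P = 0.073 − 2,130.00/35,477.67 = 0.012962

1.30%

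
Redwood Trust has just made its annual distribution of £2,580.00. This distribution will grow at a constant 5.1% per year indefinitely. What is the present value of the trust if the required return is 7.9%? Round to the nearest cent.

£96842.14

D₁ = D₀ × (1 + g) = £2,580.00 × 1.051 = £2,711.5800
Growing perpetuity: P = D₁ / (r − g) = £2,711.5800 / (0.079 − 0.051) = £96,842.14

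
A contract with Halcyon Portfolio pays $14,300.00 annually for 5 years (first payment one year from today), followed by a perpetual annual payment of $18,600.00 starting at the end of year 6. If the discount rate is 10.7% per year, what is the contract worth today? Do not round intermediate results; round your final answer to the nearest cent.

PV of 5-year annuity: $14,300.00 × [1 − (1+0.107)^−5] / 0.107 = 53252.61507
Perpetuity value at year 5: $18,600.00 / 0.107 = 173831.77570
PV of perpetuity: 173831.77570 / (1+0.107)^5 = 104566.13652
Total PV = 53252.61507 + 104566.13652 = 157818.75159

$157818.75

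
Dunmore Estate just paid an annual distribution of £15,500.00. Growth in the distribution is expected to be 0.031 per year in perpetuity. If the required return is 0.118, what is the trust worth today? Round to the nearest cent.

£183683.91

D₁ = D₀ × (1 + g) = £15,500.00 × 1.031 = £15,980.5000
Growing perpetuity: P = D₁ / (r − g) = £15,980.5000 / (0.118 − 0.031) = £183,683.91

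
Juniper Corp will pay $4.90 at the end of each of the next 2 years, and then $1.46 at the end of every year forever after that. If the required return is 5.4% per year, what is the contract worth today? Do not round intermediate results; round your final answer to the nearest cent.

$33.40

PV of 2-year annuity: $4.90 × [1 − (1+0.054)^−2] / 0.054 = 9.05973
Perpetuity value at year 2: $1.46 / 0.054 = 27.03704
PV of perpetuity: 27.03704 / (1+0.054)^2 = 24.33761
Total PV = 9.05973 + 24.33761 = 33.39734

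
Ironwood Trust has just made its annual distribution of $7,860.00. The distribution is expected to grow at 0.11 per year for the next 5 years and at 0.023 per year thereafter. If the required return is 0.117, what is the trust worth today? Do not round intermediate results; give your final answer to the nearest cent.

$121460.58

D_1 = 8724.60000
D_2 = 9684.30600
D_3 = 10749.57966
D_4 = 11932.03342
D_5 = 13244.55710
Terminal value at year 5: TV = D_5×(1+g_2)/(r−g_2) = 13549.18191/0.094 = 144140.23311
P_0 = D_1/(1+r)^1 + D_2/(1+r)^2 + D_3/(1+r)^3 + D_4/(1+r)^4 + D_5/(1+r)^5 + TV/(1+r)^5
    = 7810.74306 + 7761.79481 + 7713.15330 + 7664.81662 + 7616.78285 + 82893.28572 = 121460.57635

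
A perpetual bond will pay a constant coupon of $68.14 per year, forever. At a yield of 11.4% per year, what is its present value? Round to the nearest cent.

$597.72

Level perpetuity: PV = C / r = $68.14 / 0.114 = $597.72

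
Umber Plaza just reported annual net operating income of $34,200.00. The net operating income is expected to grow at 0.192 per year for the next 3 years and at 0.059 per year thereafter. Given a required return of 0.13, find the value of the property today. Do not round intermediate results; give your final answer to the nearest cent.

$713042.26

D_1 = 40766.40000
D_2 = 48593.54880
D_3 = 57923.51017
Terminal value at year 3: TV = D_3×(1+g_2)/(r−g_2) = 61340.99727/0.071 = 863957.70802
P_0 = D_1/(1+r)^1 + D_2/(1+r)^2 + D_3/(1+r)^3 + TV/(1+r)^3
    = 36076.46018 + 38055.87658 + 40143.89812 + 598766.02975 = 713042.26462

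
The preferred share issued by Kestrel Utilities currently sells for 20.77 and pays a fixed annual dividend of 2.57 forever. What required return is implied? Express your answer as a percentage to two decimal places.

P = C/r ⇒ r = C/P = 2.57/20.77 = 0.123736

12.37%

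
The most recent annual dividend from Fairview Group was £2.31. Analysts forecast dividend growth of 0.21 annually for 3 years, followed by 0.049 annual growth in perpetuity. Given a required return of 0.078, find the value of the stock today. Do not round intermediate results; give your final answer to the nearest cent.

£126.94

D_1 = 2.79510
D_2 = 3.38207
D_3 = 4.09231
Terminal value at year 3: TV = D_3×(1+g_2)/(r−g_2) = 4.29283/0.029 = 148.02858
P_0 = D_1/(1+r)^1 + D_2/(1+r)^2 + D_3/(1+r)^3 + TV/(1+r)^3
    = 2.59286 + 2.91035 + 3.26672 + 118.16512 = 126.93505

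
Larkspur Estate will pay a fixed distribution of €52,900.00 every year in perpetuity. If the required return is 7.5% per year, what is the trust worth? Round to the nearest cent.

€705333.33

Level perpetuity: PV = C / r = €52,900.00 / 0.075 = €705,333.33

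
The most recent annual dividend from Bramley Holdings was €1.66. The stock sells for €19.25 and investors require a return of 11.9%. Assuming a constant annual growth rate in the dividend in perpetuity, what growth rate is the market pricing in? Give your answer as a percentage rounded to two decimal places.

3.02%

P = D₀(1+g)/(r−g) ⇒ P(r−g) = D₀(1+g) ⇒ g(P+D₀) = P·r − D₀
g = (P·r − D₀)/(P + D₀) = (€19.25×0.119 − €1.66) / (€19.25 + €1.66) = 0.030165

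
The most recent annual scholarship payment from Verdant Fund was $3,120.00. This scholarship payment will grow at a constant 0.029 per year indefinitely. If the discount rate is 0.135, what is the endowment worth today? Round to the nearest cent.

$30287.55

D₁ = D₀ × (1 + g) = $3,120.00 × 1.029 = $3,210.4800
Growing perpetuity: P = D₁ / (r − g) = $3,210.4800 / (0.135 − 0.029) = $30,287.55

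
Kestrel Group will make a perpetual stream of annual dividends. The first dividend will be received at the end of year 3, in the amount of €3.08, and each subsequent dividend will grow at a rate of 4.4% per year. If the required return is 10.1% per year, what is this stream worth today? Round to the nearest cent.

€44.58

Value at end of year 2: C₁ / (r − g) = €3.08 / (0.101 − 0.044) = €54.0351
Discount to today: PV = €54.0351 / (1 + 0.101)^2 = €54.0351 / 1.212201 = €44.58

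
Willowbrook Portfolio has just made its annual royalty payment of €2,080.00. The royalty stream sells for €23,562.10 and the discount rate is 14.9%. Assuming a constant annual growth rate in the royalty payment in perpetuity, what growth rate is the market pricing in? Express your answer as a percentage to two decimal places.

5.58%

P = D₀(1+g)/(r−g) ⇒ P(r−g) = D₀(1+g) ⇒ g(P+D₀) = P·r − D₀
g = (P·r − D₀)/(P + D₀) = (€23,562.10×0.149 − €2,080.00) / (€23,562.10 + €2,080.00) = 0.055797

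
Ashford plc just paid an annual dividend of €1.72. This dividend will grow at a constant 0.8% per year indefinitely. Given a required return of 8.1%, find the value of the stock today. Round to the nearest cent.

€23.75

D₁ = D₀ × (1 + g) = €1.72 × 1.008 = €1.7338
Growing perpetuity: P = D₁ / (r − g) = €1.7338 / (0.081 − 0.008) = €23.75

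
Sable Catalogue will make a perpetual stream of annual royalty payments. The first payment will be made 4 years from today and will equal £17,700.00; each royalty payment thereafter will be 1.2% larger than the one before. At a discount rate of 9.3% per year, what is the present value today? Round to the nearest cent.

£167350.79

Value at end of year 3: C₁ / (r − g) = £17,700.00 / (0.093 − 0.012) = £218,518.5185
Discount to today: PV = £218,518.5185 / (1 + 0.093)^3 = £218,518.5185 / 1.305751 = £167,350.79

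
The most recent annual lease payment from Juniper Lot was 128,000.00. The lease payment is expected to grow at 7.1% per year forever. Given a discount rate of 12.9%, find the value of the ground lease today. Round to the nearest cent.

2363586.21

D₁ = D₀ × (1 + g) = 128,000.00 × 1.071 = 137,088.0000
Growing perpetuity: P = D₁ / (r − g) = 137,088.0000 / (0.129 − 0.071) = 2,363,586.21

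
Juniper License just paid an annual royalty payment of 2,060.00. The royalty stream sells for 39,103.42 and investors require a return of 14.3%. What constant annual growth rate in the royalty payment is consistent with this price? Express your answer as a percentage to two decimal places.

8.58%

P = D₀(1+g)/(r−g) ⇒ P(r−g) = D₀(1+g) ⇒ g(P+D₀) = P·r − D₀
g = (P·r − D₀)/(P + D₀) = (39,103.42×0.143 − 2,060.00) / (39,103.42 + 2,060.00) = 0.085799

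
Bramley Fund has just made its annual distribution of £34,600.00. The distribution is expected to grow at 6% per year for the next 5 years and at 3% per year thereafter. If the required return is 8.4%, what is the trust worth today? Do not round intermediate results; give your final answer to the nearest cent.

D_1 = 36676.00000
D_2 = 38876.56000
D_3 = 41209.15360
D_4 = 43681.70282
D_5 = 46302.60498
Terminal value at year 5: TV = D_5×(1+g_2)/(r−g_2) = 47691.68313/0.054 = 883179.31731
P_0 = D_1/(1+r)^1 + D_2/(1+r)^2 + D_3/(1+r)^3 + D_4/(1+r)^4 + D_5/(1+r)^5 + TV/(1+r)^5
    = 33833.94834 + 33084.85723 + 32352.35117 + 31636.06295 + 30935.63351 + 590068.56514 = 751911.41835

£751911.42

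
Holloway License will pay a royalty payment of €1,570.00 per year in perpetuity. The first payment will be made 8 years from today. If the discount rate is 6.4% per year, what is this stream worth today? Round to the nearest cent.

€15890.16

Value at end of year 7: C / r = €1,570.00 / 0.064 = €24,531.2500
Discount to today: PV = €24,531.2500 / (1 + 0.064)^7 = €24,531.2500 / 1.543801 = €15,890.16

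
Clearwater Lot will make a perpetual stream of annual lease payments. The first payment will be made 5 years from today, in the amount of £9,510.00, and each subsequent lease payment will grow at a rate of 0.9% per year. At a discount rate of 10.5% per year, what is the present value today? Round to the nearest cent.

Value at end of year 4: C₁ / (r − g) = £9,510.00 / (0.105 − 0.009) = £99,062.5000
Discount to today: PV = £99,062.5000 / (1 + 0.105)^4 = £99,062.5000 / 1.490902 = £66,444.67

£66444.67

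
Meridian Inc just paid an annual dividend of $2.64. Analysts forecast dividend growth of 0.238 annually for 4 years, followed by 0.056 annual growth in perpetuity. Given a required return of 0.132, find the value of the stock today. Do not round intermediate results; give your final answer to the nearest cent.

D_1 = 3.26832
D_2 = 4.04618
D_3 = 5.00917
D_4 = 6.20135
Terminal value at year 4: TV = D_4×(1+g_2)/(r−g_2) = 6.54863/0.076 = 86.16618
P_0 = D_1/(1+r)^1 + D_2/(1+r)^2 + D_3/(1+r)^3 + D_4/(1+r)^4 + TV/(1+r)^4
    = 2.88721 + 3.15757 + 3.45324 + 3.77660 + 52.47484 = 65.74945

$65.75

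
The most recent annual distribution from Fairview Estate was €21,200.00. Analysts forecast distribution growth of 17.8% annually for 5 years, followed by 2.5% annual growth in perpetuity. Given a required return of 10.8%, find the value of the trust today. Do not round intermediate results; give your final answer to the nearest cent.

€483503.73

D_1 = 24973.60000
D_2 = 29418.90080
D_3 = 34655.46514
D_4 = 40824.13794
D_5 = 48090.83449
Terminal value at year 5: TV = D_5×(1+g_2)/(r−g_2) = 49293.10535/0.083 = 593892.83558
P_0 = D_1/(1+r)^1 + D_2/(1+r)^2 + D_3/(1+r)^3 + D_4/(1+r)^4 + D_5/(1+r)^5 + TV/(1+r)^5
    = 22539.35018 + 23963.31635 + 25477.24428 + 27086.81747 + 28798.07850 + 355638.92125 = 483503.72802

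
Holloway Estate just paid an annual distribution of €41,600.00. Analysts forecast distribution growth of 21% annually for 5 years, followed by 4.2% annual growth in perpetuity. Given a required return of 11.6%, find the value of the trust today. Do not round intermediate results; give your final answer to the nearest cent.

€1144525.46

D_1 = 50336.00000
D_2 = 60906.56000
D_3 = 73696.93760
D_4 = 89173.29450
D_5 = 107899.68634
Terminal value at year 5: TV = D_5×(1+g_2)/(r−g_2) = 112431.47317/0.074 = 1519344.23198
P_0 = D_1/(1+r)^1 + D_2/(1+r)^2 + D_3/(1+r)^3 + D_4/(1+r)^4 + D_5/(1+r)^5 + TV/(1+r)^5
    = 45103.94265 + 48903.02026 + 53022.09186 + 57488.11035 + 62330.29885 + 877677.99197 = 1144525.45594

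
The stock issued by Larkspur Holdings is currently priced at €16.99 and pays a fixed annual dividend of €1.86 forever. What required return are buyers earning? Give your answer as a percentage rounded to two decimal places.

10.95%

P = C/r ⇒ r = C/P = €1.86/€16.99 = 0.109476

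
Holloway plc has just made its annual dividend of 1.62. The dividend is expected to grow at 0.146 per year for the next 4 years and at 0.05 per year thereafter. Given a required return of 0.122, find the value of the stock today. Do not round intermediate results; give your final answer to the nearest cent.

32.55

D_1 = 1.85652
D_2 = 2.12757
D_3 = 2.43820
D_4 = 2.79417
Terminal value at year 4: TV = D_4×(1+g_2)/(r−g_2) = 2.93388/0.072 = 40.74837
P_0 = D_1/(1+r)^1 + D_2/(1+r)^2 + D_3/(1+r)^3 + D_4/(1+r)^4 + TV/(1+r)^4
    = 1.65465 + 1.69005 + 1.72620 + 1.76312 + 25.71218 = 32.54619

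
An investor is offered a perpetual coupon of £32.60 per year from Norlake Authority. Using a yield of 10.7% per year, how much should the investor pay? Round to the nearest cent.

Level perpetuity: PV = C / r = £32.60 / 0.107 = £304.67

£304.67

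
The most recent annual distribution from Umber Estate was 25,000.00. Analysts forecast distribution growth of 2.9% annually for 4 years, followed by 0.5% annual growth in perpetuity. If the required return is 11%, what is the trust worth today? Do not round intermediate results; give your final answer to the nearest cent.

D_1 = 25725.00000
D_2 = 26471.02500
D_3 = 27238.68472
D_4 = 28028.60658
Terminal value at year 4: TV = D_4×(1+g_2)/(r−g_2) = 28168.74961/0.105 = 268273.80586
P_0 = D_1/(1+r)^1 + D_2/(1+r)^2 + D_3/(1+r)^3 + D_4/(1+r)^4 + TV/(1+r)^4
    = 23175.67568 + 21484.47772 + 19916.69151 + 18463.31132 + 176720.26547 = 259760.42169

259760.42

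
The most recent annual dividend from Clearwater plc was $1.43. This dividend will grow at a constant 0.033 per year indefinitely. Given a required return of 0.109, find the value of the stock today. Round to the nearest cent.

D₁ = D₀ × (1 + g) = $1.43 × 1.033 = $1.4772
Growing perpetuity: P = D₁ / (r − g) = $1.4772 / (0.109 − 0.033) = $19.44

$19.44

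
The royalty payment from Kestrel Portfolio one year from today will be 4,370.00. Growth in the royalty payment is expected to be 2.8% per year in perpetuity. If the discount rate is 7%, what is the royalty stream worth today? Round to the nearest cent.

Growing perpetuity: P = D₁ / (r − g) = 4,370.0000 / (0.07 − 0.028) = 104,047.62

104047.62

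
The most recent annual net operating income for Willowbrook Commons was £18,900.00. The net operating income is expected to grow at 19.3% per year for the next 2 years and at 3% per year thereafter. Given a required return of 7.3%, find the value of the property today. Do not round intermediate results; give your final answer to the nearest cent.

£604021.70

D_1 = 22547.70000
D_2 = 26899.40610
Terminal value at year 2: TV = D_2×(1+g_2)/(r−g_2) = 27706.38828/0.043 = 644334.61123
P_0 = D_1/(1+r)^1 + D_2/(1+r)^2 + TV/(1+r)^2
    = 21013.69991 + 23363.78750 + 559644.21224 = 604021.69965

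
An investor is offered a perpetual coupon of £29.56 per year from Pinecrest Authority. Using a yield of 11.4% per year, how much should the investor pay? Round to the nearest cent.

Level perpetuity: PV = C / r = £29.56 / 0.114 = £259.30

£259.30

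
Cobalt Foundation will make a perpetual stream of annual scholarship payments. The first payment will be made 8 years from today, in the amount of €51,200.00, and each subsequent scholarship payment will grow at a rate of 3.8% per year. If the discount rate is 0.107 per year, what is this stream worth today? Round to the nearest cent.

€364239.91

Value at end of year 7: C₁ / (r − g) = €51,200.00 / (0.107 − 0.038) = €742,028.9855
Discount to today: PV = €742,028.9855 / (1 + 0.107)^7 = €742,028.9855 / 2.037198 = €364,239.91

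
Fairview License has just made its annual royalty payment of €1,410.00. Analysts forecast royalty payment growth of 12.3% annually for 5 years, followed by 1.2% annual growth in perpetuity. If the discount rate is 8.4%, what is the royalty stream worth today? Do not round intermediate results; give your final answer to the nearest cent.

€31497.80

D_1 = 1583.43000
D_2 = 1778.19189
D_3 = 1996.90949
D_4 = 2242.52936
D_5 = 2518.36047
Terminal value at year 5: TV = D_5×(1+g_2)/(r−g_2) = 2548.58080/0.072 = 35396.95551
P_0 = D_1/(1+r)^1 + D_2/(1+r)^2 + D_3/(1+r)^3 + D_4/(1+r)^4 + D_5/(1+r)^5 + TV/(1+r)^5
    = 1460.72878 + 1513.28268 + 1567.72735 + 1624.13082 + 1682.56358 + 23649.36581 = 31497.79902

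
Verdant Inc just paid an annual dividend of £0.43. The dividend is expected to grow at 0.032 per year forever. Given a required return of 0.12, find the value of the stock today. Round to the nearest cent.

D₁ = D₀ × (1 + g) = £0.43 × 1.032 = £0.4438
Growing perpetuity: P = D₁ / (r − g) = £0.4438 / (0.12 − 0.032) = £5.04

£5.04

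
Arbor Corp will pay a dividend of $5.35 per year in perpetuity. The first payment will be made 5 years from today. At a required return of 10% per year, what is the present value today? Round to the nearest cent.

$36.54

Value at end of year 4: C / r = $5.35 / 0.1 = $53.5000
Discount to today: PV = $53.5000 / (1 + 0.1)^4 = $53.5000 / 1.464100 = $36.54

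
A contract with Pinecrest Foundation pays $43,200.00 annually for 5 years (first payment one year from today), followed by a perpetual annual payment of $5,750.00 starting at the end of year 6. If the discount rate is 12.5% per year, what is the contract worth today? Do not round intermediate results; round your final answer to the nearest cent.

$179343.28

PV of 5-year annuity: $43,200.00 × [1 − (1+0.125)^−5] / 0.125 = 153816.55235
Perpetuity value at year 5: $5,750.00 / 0.125 = 46000.00000
PV of perpetuity: 46000.00000 / (1+0.125)^5 = 25526.73204
Total PV = 153816.55235 + 25526.73204 = 179343.28439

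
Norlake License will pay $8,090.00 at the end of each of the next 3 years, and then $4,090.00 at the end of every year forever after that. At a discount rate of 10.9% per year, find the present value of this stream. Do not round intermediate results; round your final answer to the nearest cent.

PV of 3-year annuity: $8,090.00 × [1 − (1+0.109)^−3] / 0.109 = 19804.08693
Perpetuity value at year 3: $4,090.00 / 0.109 = 37522.93578
PV of perpetuity: 37522.93578 / (1+0.109)^3 = 27510.73361
Total PV = 19804.08693 + 27510.73361 = 47314.82054

$47314.82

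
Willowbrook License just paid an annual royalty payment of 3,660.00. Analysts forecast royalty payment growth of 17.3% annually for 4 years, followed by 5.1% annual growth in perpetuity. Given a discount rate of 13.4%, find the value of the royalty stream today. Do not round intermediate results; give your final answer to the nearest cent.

69000.12

D_1 = 4293.18000
D_2 = 5035.90014
D_3 = 5907.11086
D_4 = 6929.04104
Terminal value at year 4: TV = D_4×(1+g_2)/(r−g_2) = 7282.42214/0.083 = 87740.02575
P_0 = D_1/(1+r)^1 + D_2/(1+r)^2 + D_3/(1+r)^3 + D_4/(1+r)^4 + TV/(1+r)^4
    = 3785.87302 + 3916.07500 + 4050.75483 + 4190.06650 + 53057.34809 = 69000.11743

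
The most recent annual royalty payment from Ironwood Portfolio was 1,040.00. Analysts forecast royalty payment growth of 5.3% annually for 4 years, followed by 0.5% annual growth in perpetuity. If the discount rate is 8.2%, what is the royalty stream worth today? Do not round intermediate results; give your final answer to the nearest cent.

16064.87

D_1 = 1095.12000
D_2 = 1153.16136
D_3 = 1214.27891
D_4 = 1278.63569
Terminal value at year 4: TV = D_4×(1+g_2)/(r−g_2) = 1285.02887/0.077 = 16688.68666
P_0 = D_1/(1+r)^1 + D_2/(1+r)^2 + D_3/(1+r)^3 + D_4/(1+r)^4 + TV/(1+r)^4
    = 1012.12569 + 984.99848 + 958.59834 + 932.90577 + 12176.23770 = 16064.86598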